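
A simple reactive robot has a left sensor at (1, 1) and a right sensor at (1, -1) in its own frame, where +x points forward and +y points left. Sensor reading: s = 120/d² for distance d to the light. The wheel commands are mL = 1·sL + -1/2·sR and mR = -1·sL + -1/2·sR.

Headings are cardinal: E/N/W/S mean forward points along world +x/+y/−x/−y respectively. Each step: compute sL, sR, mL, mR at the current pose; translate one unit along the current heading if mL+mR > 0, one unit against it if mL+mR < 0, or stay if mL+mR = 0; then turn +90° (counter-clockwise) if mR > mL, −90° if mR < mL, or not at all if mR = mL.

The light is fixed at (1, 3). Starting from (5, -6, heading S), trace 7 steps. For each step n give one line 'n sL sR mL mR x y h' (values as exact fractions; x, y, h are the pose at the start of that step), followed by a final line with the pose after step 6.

0 24/25 120/109 1116/2725 -4116/2725 5 -6 S
1 4/3 60/29 26/87 -206/87 5 -5 W
2 24/13 24/17 252/221 -564/221 6 -5 N
3 6/5 15/17 129/170 -279/170 6 -6 E
4 24/25 120/109 1116/2725 -4116/2725 5 -6 S
5 4/3 60/29 26/87 -206/87 5 -5 W
6 24/13 24/17 252/221 -564/221 6 -5 N
final 6 -6 E

n=0: pose=(5,-6,S); sL=24/25, sR=120/109; mL=1116/2725, mR=-4116/2725; mL+mR=-120/109 → advance -1; mR−mL=-48/25 → turn -1·90°
n=1: pose=(5,-5,W); sL=4/3, sR=60/29; mL=26/87, mR=-206/87; mL+mR=-60/29 → advance -1; mR−mL=-8/3 → turn -1·90°
n=2: pose=(6,-5,N); sL=24/13, sR=24/17; mL=252/221, mR=-564/221; mL+mR=-24/17 → advance -1; mR−mL=-48/13 → turn -1·90°
n=3: pose=(6,-6,E); sL=6/5, sR=15/17; mL=129/170, mR=-279/170; mL+mR=-15/17 → advance -1; mR−mL=-12/5 → turn -1·90°
n=4: pose=(5,-6,S); sL=24/25, sR=120/109; mL=1116/2725, mR=-4116/2725; mL+mR=-120/109 → advance -1; mR−mL=-48/25 → turn -1·90°
n=5: pose=(5,-5,W); sL=4/3, sR=60/29; mL=26/87, mR=-206/87; mL+mR=-60/29 → advance -1; mR−mL=-8/3 → turn -1·90°
n=6: pose=(6,-5,N); sL=24/13, sR=24/17; mL=252/221, mR=-564/221; mL+mR=-24/17 → advance -1; mR−mL=-48/13 → turn -1·90°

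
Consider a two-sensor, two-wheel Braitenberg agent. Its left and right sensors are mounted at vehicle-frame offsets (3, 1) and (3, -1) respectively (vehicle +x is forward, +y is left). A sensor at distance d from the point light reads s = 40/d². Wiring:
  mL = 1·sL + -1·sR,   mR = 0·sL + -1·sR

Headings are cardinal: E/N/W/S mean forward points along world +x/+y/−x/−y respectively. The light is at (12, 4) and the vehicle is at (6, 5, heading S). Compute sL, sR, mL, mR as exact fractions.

40/29 40/53 960/1537 -40/53

left sensor world pos  = (7, 2); dL² = 29
right sensor world pos = (5, 2); dR² = 53
sL = 40/29 = 40/29
sR = 40/53 = 40/53
mL = 1·sL + -1·sR = 960/1537
mR = 0·sL + -1·sR = -40/53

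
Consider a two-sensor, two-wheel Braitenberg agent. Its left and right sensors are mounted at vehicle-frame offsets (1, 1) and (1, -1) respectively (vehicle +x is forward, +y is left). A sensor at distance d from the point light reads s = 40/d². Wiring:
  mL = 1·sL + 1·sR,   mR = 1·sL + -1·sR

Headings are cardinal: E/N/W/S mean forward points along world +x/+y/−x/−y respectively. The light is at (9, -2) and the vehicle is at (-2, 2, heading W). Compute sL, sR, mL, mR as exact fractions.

40/153 40/169 12880/25857 640/25857

left sensor world pos  = (-3, 1); dL² = 153
right sensor world pos = (-3, 3); dR² = 169
sL = 40/153 = 40/153
sR = 40/169 = 40/169
mL = 1·sL + 1·sR = 12880/25857
mR = 1·sL + -1·sR = 640/25857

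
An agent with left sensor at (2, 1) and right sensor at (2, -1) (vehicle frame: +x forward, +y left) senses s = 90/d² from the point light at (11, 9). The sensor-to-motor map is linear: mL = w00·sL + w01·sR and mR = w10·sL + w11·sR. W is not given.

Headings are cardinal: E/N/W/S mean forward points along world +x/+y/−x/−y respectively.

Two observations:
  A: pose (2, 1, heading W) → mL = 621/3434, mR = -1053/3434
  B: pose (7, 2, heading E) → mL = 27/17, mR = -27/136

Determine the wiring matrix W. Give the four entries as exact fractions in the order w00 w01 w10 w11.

1 -1/2 1/2 -1

obs A: pose=(2,1,W) → sL=45/101, sR=9/17, mL=621/3434, mR=-1053/3434
obs B: pose=(7,2,E) → sL=9/4, sR=45/34, mL=27/17, mR=-27/136
sensor matrix S = [[45/101, 9/17], [9/4, 45/34]]; det S = -243/404
solve [mL_A; mL_B] = S·[w00; w01] and [mR_A; mR_B] = S·[w10; w11]:
  w00 = 1, w01 = -1/2, w10 = 1/2, w11 = -1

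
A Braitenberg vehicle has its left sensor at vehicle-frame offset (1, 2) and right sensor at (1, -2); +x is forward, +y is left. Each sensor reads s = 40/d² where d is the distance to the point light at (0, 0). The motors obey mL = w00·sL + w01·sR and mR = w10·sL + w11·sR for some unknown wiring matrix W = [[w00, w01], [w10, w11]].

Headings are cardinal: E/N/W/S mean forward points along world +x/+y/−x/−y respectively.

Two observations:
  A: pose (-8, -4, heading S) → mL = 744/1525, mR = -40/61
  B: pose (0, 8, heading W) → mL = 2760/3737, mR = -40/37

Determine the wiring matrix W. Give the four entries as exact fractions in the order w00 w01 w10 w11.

obs A: pose=(-8,-4,S) → sL=40/61, sR=8/25, mL=744/1525, mR=-40/61
obs B: pose=(0,8,W) → sL=40/37, sR=40/101, mL=2760/3737, mR=-40/37
sensor matrix S = [[40/61, 8/25], [40/37, 40/101]]; det S = -98304/1139785
solve [mL_A; mL_B] = S·[w00; w01] and [mR_A; mR_B] = S·[w10; w11]:
  w00 = 1/2, w01 = 1/2, w10 = -1, w11 = 0

1/2 1/2 -1 0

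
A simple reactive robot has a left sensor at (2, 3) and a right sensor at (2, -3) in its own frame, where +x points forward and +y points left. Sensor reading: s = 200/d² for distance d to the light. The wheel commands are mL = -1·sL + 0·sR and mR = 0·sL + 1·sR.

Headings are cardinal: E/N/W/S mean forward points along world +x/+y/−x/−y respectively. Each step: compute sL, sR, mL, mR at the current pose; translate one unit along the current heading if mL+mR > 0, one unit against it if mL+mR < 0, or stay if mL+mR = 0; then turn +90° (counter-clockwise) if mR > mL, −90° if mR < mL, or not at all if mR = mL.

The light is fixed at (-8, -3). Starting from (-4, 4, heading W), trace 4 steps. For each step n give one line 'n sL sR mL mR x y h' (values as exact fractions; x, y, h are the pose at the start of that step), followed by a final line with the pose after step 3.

0 10 25/13 -10 25/13 -4 4 W
1 200/89 200/29 -200/89 200/29 -3 4 S
2 20/13 100/29 -20/13 100/29 -3 3 E
3 200/73 40/29 -200/73 40/29 -2 3 N
final -2 2 W

n=0: pose=(-4,4,W); sL=10, sR=25/13; mL=-10, mR=25/13; mL+mR=-105/13 → advance -1; mR−mL=155/13 → turn +1·90°
n=1: pose=(-3,4,S); sL=200/89, sR=200/29; mL=-200/89, mR=200/29; mL+mR=12000/2581 → advance +1; mR−mL=23600/2581 → turn +1·90°
n=2: pose=(-3,3,E); sL=20/13, sR=100/29; mL=-20/13, mR=100/29; mL+mR=720/377 → advance +1; mR−mL=1880/377 → turn +1·90°
n=3: pose=(-2,3,N); sL=200/73, sR=40/29; mL=-200/73, mR=40/29; mL+mR=-2880/2117 → advance -1; mR−mL=8720/2117 → turn +1·90°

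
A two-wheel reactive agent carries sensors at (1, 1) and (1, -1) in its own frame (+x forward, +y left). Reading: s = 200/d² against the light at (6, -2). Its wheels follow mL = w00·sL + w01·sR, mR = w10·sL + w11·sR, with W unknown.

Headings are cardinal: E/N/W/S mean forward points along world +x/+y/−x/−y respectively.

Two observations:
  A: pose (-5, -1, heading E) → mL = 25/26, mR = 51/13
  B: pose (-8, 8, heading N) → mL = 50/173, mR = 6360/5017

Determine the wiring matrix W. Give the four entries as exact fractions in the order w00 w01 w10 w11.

obs A: pose=(-5,-1,E) → sL=25/13, sR=2, mL=25/26, mR=51/13
obs B: pose=(-8,8,N) → sL=100/173, sR=20/29, mL=50/173, mR=6360/5017
sensor matrix S = [[25/13, 2], [100/173, 20/29]]; det S = 11100/65221
solve [mL_A; mL_B] = S·[w00; w01] and [mR_A; mR_B] = S·[w10; w11]:
  w00 = 1/2, w01 = 0, w10 = 1, w11 = 1

1/2 0 1 1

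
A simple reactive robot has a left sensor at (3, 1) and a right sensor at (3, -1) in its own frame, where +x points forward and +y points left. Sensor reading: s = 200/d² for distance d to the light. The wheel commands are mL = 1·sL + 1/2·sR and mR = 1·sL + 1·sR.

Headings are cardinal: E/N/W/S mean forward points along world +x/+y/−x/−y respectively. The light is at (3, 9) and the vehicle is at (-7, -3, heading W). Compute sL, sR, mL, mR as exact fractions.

100/169 20/29 4590/4901 6280/4901

left sensor world pos  = (-10, -4); dL² = 338
right sensor world pos = (-10, -2); dR² = 290
sL = 200/338 = 100/169
sR = 200/290 = 20/29
mL = 1·sL + 1/2·sR = 4590/4901
mR = 1·sL + 1·sR = 6280/4901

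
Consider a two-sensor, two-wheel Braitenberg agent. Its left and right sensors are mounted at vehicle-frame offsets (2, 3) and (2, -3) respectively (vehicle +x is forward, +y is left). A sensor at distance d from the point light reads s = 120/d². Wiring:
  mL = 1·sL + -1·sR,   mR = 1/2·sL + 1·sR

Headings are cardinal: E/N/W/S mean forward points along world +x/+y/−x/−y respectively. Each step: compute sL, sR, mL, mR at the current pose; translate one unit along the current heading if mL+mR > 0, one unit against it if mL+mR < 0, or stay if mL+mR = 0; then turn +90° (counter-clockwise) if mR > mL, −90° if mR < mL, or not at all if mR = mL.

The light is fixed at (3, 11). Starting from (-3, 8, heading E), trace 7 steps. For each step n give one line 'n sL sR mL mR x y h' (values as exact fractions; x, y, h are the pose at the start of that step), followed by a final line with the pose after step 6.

0 15/2 30/13 135/26 315/52 -3 8 E
1 24/13 24 -288/13 324/13 -2 8 N
2 60/37 12/5 -144/185 594/185 -2 9 W
3 24/5 120/97 1728/485 1764/485 -3 9 S
4 15/2 30/13 135/26 315/52 -3 8 E
5 24/13 24 -288/13 324/13 -2 8 N
6 60/37 12/5 -144/185 594/185 -2 9 W
final -3 9 S

n=0: pose=(-3,8,E); sL=15/2, sR=30/13; mL=135/26, mR=315/52; mL+mR=45/4 → advance +1; mR−mL=45/52 → turn +1·90°
n=1: pose=(-2,8,N); sL=24/13, sR=24; mL=-288/13, mR=324/13; mL+mR=36/13 → advance +1; mR−mL=612/13 → turn +1·90°
n=2: pose=(-2,9,W); sL=60/37, sR=12/5; mL=-144/185, mR=594/185; mL+mR=90/37 → advance +1; mR−mL=738/185 → turn +1·90°
n=3: pose=(-3,9,S); sL=24/5, sR=120/97; mL=1728/485, mR=1764/485; mL+mR=36/5 → advance +1; mR−mL=36/485 → turn +1·90°
n=4: pose=(-3,8,E); sL=15/2, sR=30/13; mL=135/26, mR=315/52; mL+mR=45/4 → advance +1; mR−mL=45/52 → turn +1·90°
n=5: pose=(-2,8,N); sL=24/13, sR=24; mL=-288/13, mR=324/13; mL+mR=36/13 → advance +1; mR−mL=612/13 → turn +1·90°
n=6: pose=(-2,9,W); sL=60/37, sR=12/5; mL=-144/185, mR=594/185; mL+mR=90/37 → advance +1; mR−mL=738/185 → turn +1·90°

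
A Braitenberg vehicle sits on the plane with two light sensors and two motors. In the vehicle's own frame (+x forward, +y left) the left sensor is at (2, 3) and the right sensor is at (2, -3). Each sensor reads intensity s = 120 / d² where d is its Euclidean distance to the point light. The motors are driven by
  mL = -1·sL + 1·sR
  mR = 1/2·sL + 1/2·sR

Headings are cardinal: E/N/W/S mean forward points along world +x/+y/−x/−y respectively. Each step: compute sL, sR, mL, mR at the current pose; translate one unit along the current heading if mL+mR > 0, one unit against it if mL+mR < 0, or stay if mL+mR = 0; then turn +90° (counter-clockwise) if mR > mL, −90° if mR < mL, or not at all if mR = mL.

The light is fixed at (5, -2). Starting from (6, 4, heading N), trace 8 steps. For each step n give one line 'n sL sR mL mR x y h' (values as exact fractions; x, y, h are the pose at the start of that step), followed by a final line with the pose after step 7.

n=0: pose=(6,4,N); sL=30/17, sR=3/2; mL=-9/34, mR=111/68; mL+mR=93/68 → advance +1; mR−mL=129/68 → turn +1·90°
n=1: pose=(6,5,W); sL=120/17, sR=120/101; mL=-10080/1717, mR=7080/1717; mL+mR=-3000/1717 → advance -1; mR−mL=17160/1717 → turn +1·90°
n=2: pose=(7,5,S); sL=12/5, sR=60/13; mL=144/65, mR=228/65; mL+mR=372/65 → advance +1; mR−mL=84/65 → turn +1·90°
n=3: pose=(7,4,E); sL=120/97, sR=24/5; mL=1728/485, mR=1464/485; mL+mR=3192/485 → advance +1; mR−mL=-264/485 → turn -1·90°
n=4: pose=(8,4,S); sL=30/13, sR=15/2; mL=135/26, mR=255/52; mL+mR=525/52 → advance +1; mR−mL=-15/52 → turn -1·90°
n=5: pose=(8,3,W); sL=24, sR=24/13; mL=-288/13, mR=168/13; mL+mR=-120/13 → advance -1; mR−mL=456/13 → turn +1·90°
n=6: pose=(9,3,S); sL=60/29, sR=12; mL=288/29, mR=204/29; mL+mR=492/29 → advance +1; mR−mL=-84/29 → turn -1·90°
n=7: pose=(9,2,W); sL=24, sR=120/53; mL=-1152/53, mR=696/53; mL+mR=-456/53 → advance -1; mR−mL=1848/53 → turn +1·90°

0 30/17 3/2 -9/34 111/68 6 4 N
1 120/17 120/101 -10080/1717 7080/1717 6 5 W
2 12/5 60/13 144/65 228/65 7 5 S
3 120/97 24/5 1728/485 1464/485 7 4 E
4 30/13 15/2 135/26 255/52 8 4 S
5 24 24/13 -288/13 168/13 8 3 W
6 60/29 12 288/29 204/29 9 3 S
7 24 120/53 -1152/53 696/53 9 2 W
final 10 2 S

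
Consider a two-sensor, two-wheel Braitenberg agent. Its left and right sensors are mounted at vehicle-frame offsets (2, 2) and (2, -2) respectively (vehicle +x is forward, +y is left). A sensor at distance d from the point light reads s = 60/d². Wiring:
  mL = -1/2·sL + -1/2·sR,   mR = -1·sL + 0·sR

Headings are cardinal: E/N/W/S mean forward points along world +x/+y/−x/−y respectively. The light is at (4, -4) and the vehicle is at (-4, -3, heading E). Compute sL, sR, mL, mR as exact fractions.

4/3 60/37 -164/111 -4/3

left sensor world pos  = (-2, -1); dL² = 45
right sensor world pos = (-2, -5); dR² = 37
sL = 60/45 = 4/3
sR = 60/37 = 60/37
mL = -1/2·sL + -1/2·sR = -164/111
mR = -1·sL + 0·sR = -4/3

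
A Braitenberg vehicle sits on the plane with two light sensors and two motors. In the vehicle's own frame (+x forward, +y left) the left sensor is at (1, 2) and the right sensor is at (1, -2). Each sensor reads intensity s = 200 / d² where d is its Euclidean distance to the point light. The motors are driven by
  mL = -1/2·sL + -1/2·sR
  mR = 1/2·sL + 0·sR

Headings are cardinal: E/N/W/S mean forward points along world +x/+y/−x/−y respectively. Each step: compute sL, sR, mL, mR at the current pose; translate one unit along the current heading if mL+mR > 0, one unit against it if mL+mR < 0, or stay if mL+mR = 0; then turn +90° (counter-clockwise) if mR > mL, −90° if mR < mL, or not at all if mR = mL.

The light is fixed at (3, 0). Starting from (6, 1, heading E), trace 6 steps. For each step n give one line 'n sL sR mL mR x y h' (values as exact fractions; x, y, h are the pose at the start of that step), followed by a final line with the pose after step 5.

n=0: pose=(6,1,E); sL=8, sR=200/17; mL=-168/17, mR=4; mL+mR=-100/17 → advance -1; mR−mL=236/17 → turn +1·90°
n=1: pose=(5,1,N); sL=50, sR=10; mL=-30, mR=25; mL+mR=-5 → advance -1; mR−mL=55 → turn +1·90°
n=2: pose=(5,0,W); sL=40, sR=40; mL=-40, mR=20; mL+mR=-20 → advance -1; mR−mL=60 → turn +1·90°
n=3: pose=(6,0,S); sL=100/13, sR=100; mL=-700/13, mR=50/13; mL+mR=-50 → advance -1; mR−mL=750/13 → turn +1·90°
n=4: pose=(6,1,E); sL=8, sR=200/17; mL=-168/17, mR=4; mL+mR=-100/17 → advance -1; mR−mL=236/17 → turn +1·90°
n=5: pose=(5,1,N); sL=50, sR=10; mL=-30, mR=25; mL+mR=-5 → advance -1; mR−mL=55 → turn +1·90°

0 8 200/17 -168/17 4 6 1 E
1 50 10 -30 25 5 1 N
2 40 40 -40 20 5 0 W
3 100/13 100 -700/13 50/13 6 0 S
4 8 200/17 -168/17 4 6 1 E
5 50 10 -30 25 5 1 N
final 5 0 W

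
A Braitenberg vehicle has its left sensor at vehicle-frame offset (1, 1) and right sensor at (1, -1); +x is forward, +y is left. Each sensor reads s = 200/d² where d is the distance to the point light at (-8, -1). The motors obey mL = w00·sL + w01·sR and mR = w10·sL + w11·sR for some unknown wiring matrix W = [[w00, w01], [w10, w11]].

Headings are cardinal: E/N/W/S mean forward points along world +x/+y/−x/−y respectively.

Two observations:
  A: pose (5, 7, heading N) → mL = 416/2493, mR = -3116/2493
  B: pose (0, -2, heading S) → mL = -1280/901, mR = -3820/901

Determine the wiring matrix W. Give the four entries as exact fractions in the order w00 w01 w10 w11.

1 -1 -1 -1/2

obs A: pose=(5,7,N) → sL=8/9, sR=200/277, mL=416/2493, mR=-3116/2493
obs B: pose=(0,-2,S) → sL=40/17, sR=200/53, mL=-1280/901, mR=-3820/901
sensor matrix S = [[8/9, 200/277], [40/17, 200/53]]; det S = 3718400/2246193
solve [mL_A; mL_B] = S·[w00; w01] and [mR_A; mR_B] = S·[w10; w11]:
  w00 = 1, w01 = -1, w10 = -1, w11 = -1/2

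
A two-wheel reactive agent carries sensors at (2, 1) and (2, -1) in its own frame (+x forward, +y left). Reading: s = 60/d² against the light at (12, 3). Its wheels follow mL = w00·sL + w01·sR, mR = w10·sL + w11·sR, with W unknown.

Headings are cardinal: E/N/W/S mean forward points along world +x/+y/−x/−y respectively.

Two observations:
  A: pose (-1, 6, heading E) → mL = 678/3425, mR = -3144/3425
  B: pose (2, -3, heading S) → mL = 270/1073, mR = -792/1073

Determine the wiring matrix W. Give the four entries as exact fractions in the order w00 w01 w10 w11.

1 -1/2 -1 -1

obs A: pose=(-1,6,E) → sL=60/137, sR=12/25, mL=678/3425, mR=-3144/3425
obs B: pose=(2,-3,S) → sL=12/29, sR=12/37, mL=270/1073, mR=-792/1073
sensor matrix S = [[60/137, 12/25], [12/29, 12/37]]; det S = -207936/3675025
solve [mL_A; mL_B] = S·[w00; w01] and [mR_A; mR_B] = S·[w10; w11]:
  w00 = 1, w01 = -1/2, w10 = -1, w11 = -1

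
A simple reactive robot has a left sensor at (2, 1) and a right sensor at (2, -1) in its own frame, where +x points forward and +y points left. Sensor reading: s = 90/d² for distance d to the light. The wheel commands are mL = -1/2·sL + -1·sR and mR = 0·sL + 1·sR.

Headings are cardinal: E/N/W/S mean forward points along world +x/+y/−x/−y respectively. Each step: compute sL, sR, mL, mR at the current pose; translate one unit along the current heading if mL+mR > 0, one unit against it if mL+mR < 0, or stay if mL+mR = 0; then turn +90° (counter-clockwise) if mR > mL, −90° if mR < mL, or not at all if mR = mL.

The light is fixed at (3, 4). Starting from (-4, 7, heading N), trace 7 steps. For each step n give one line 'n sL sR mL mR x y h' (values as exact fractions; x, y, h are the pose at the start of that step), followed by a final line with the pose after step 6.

n=0: pose=(-4,7,N); sL=90/89, sR=90/61; mL=-10755/5429, mR=90/61; mL+mR=-45/89 → advance -1; mR−mL=18765/5429 → turn +1·90°
n=1: pose=(-4,6,W); sL=45/41, sR=1; mL=-127/82, mR=1; mL+mR=-45/82 → advance -1; mR−mL=209/82 → turn +1·90°
n=2: pose=(-3,6,S); sL=18/5, sR=90/49; mL=-891/245, mR=90/49; mL+mR=-9/5 → advance -1; mR−mL=1341/245 → turn +1·90°
n=3: pose=(-3,7,E); sL=45/16, sR=9/2; mL=-189/32, mR=9/2; mL+mR=-45/32 → advance -1; mR−mL=333/32 → turn +1·90°
n=4: pose=(-4,7,N); sL=90/89, sR=90/61; mL=-10755/5429, mR=90/61; mL+mR=-45/89 → advance -1; mR−mL=18765/5429 → turn +1·90°
n=5: pose=(-4,6,W); sL=45/41, sR=1; mL=-127/82, mR=1; mL+mR=-45/82 → advance -1; mR−mL=209/82 → turn +1·90°
n=6: pose=(-3,6,S); sL=18/5, sR=90/49; mL=-891/245, mR=90/49; mL+mR=-9/5 → advance -1; mR−mL=1341/245 → turn +1·90°

0 90/89 90/61 -10755/5429 90/61 -4 7 N
1 45/41 1 -127/82 1 -4 6 W
2 18/5 90/49 -891/245 90/49 -3 6 S
3 45/16 9/2 -189/32 9/2 -3 7 E
4 90/89 90/61 -10755/5429 90/61 -4 7 N
5 45/41 1 -127/82 1 -4 6 W
6 18/5 90/49 -891/245 90/49 -3 6 S
final -3 7 E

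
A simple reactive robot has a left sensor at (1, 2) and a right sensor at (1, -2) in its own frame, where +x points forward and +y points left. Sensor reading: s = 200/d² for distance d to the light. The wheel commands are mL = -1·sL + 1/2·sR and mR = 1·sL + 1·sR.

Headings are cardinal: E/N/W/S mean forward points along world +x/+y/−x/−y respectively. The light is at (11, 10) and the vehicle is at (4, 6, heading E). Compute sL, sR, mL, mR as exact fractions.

5 25/9 -65/18 70/9

left sensor world pos  = (5, 8); dL² = 40
right sensor world pos = (5, 4); dR² = 72
sL = 200/40 = 5
sR = 200/72 = 25/9
mL = -1·sL + 1/2·sR = -65/18
mR = 1·sL + 1·sR = 70/9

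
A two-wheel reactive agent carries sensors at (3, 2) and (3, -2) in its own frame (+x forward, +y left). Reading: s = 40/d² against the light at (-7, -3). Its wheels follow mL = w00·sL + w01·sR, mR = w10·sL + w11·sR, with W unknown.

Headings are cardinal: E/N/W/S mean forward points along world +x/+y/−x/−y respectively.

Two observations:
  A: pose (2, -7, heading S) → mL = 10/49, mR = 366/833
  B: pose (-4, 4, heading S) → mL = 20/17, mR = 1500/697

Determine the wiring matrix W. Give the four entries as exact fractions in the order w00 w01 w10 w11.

0 1/2 1 1/2

obs A: pose=(2,-7,S) → sL=4/17, sR=20/49, mL=10/49, mR=366/833
obs B: pose=(-4,4,S) → sL=40/41, sR=40/17, mL=20/17, mR=1500/697
sensor matrix S = [[4/17, 20/49], [40/41, 40/17]]; det S = 90240/580601
solve [mL_A; mL_B] = S·[w00; w01] and [mR_A; mR_B] = S·[w10; w11]:
  w00 = 0, w01 = 1/2, w10 = 1, w11 = 1/2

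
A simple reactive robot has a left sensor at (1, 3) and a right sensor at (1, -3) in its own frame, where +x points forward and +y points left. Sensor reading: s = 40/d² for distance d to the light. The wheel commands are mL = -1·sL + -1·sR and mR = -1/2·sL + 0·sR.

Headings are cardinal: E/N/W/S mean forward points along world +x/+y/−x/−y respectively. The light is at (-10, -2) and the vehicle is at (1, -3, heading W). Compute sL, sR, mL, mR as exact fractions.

10/29 5/13 -275/377 -5/29

left sensor world pos  = (0, -6); dL² = 116
right sensor world pos = (0, 0); dR² = 104
sL = 40/116 = 10/29
sR = 40/104 = 5/13
mL = -1·sL + -1·sR = -275/377
mR = -1/2·sL + 0·sR = -5/29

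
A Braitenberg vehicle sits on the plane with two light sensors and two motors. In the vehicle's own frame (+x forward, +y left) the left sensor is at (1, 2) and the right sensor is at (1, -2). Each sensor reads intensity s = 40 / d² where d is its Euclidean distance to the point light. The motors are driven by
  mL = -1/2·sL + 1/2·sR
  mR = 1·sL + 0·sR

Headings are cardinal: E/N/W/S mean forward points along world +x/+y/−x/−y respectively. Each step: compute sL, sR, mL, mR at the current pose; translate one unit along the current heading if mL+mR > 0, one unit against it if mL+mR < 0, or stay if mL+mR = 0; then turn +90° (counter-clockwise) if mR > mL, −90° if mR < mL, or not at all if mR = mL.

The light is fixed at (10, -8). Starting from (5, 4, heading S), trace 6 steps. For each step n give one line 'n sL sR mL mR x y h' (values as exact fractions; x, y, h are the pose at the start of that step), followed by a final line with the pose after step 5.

n=0: pose=(5,4,S); sL=4/13, sR=4/17; mL=-8/221, mR=4/13; mL+mR=60/221 → advance +1; mR−mL=76/221 → turn +1·90°
n=1: pose=(5,3,E); sL=8/37, sR=40/97; mL=352/3589, mR=8/37; mL+mR=1128/3589 → advance +1; mR−mL=424/3589 → turn +1·90°
n=2: pose=(6,3,N); sL=2/9, sR=10/37; mL=8/333, mR=2/9; mL+mR=82/333 → advance +1; mR−mL=22/111 → turn +1·90°
n=3: pose=(6,4,W); sL=8/25, sR=40/221; mL=-384/5525, mR=8/25; mL+mR=1384/5525 → advance +1; mR−mL=2152/5525 → turn +1·90°
n=4: pose=(5,4,S); sL=4/13, sR=4/17; mL=-8/221, mR=4/13; mL+mR=60/221 → advance +1; mR−mL=76/221 → turn +1·90°
n=5: pose=(5,3,E); sL=8/37, sR=40/97; mL=352/3589, mR=8/37; mL+mR=1128/3589 → advance +1; mR−mL=424/3589 → turn +1·90°

0 4/13 4/17 -8/221 4/13 5 4 S
1 8/37 40/97 352/3589 8/37 5 3 E
2 2/9 10/37 8/333 2/9 6 3 N
3 8/25 40/221 -384/5525 8/25 6 4 W
4 4/13 4/17 -8/221 4/13 5 4 S
5 8/37 40/97 352/3589 8/37 5 3 E
final 6 3 N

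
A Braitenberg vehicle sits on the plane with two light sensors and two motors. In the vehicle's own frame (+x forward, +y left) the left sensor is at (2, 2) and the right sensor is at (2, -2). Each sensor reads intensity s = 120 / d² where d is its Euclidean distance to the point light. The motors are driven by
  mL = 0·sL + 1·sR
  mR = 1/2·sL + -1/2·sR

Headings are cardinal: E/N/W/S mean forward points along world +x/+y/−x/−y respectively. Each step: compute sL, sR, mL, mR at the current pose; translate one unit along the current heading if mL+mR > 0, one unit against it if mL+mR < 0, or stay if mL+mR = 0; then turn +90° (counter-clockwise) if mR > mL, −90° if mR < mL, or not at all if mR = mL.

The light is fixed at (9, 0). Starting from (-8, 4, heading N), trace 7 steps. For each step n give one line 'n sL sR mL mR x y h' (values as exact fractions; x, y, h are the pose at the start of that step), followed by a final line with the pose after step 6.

n=0: pose=(-8,4,N); sL=120/397, sR=40/87; mL=40/87, mR=-2720/34539; mL+mR=13160/34539 → advance +1; mR−mL=-6200/11513 → turn -1·90°
n=1: pose=(-8,5,E); sL=60/137, sR=20/39; mL=20/39, mR=-200/5343; mL+mR=2540/5343 → advance +1; mR−mL=-980/1781 → turn -1·90°
n=2: pose=(-7,5,S); sL=24/41, sR=40/111; mL=40/111, mR=512/4551; mL+mR=2152/4551 → advance +1; mR−mL=-376/1517 → turn -1·90°
n=3: pose=(-7,4,W); sL=15/41, sR=1/3; mL=1/3, mR=2/123; mL+mR=43/123 → advance +1; mR−mL=-13/41 → turn -1·90°
n=4: pose=(-8,4,N); sL=120/397, sR=40/87; mL=40/87, mR=-2720/34539; mL+mR=13160/34539 → advance +1; mR−mL=-6200/11513 → turn -1·90°
n=5: pose=(-8,5,E); sL=60/137, sR=20/39; mL=20/39, mR=-200/5343; mL+mR=2540/5343 → advance +1; mR−mL=-980/1781 → turn -1·90°
n=6: pose=(-7,5,S); sL=24/41, sR=40/111; mL=40/111, mR=512/4551; mL+mR=2152/4551 → advance +1; mR−mL=-376/1517 → turn -1·90°

0 120/397 40/87 40/87 -2720/34539 -8 4 N
1 60/137 20/39 20/39 -200/5343 -8 5 E
2 24/41 40/111 40/111 512/4551 -7 5 S
3 15/41 1/3 1/3 2/123 -7 4 W
4 120/397 40/87 40/87 -2720/34539 -8 4 N
5 60/137 20/39 20/39 -200/5343 -8 5 E
6 24/41 40/111 40/111 512/4551 -7 5 S
final -7 4 W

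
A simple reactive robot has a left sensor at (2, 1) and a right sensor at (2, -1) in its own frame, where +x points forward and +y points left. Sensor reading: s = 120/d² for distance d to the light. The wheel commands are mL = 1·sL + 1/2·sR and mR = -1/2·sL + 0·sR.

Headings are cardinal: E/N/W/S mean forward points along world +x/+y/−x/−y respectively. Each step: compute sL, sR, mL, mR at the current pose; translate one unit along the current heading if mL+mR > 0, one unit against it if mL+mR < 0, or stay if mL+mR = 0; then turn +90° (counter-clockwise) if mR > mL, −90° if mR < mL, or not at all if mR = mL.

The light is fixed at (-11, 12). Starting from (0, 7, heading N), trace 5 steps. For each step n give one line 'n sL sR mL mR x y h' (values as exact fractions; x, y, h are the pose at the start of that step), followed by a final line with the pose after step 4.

0 120/109 40/51 8300/5559 -60/109 0 7 N
1 60/89 60/97 8490/8633 -30/89 0 8 E
2 24/41 120/157 6228/6437 -12/41 1 8 S
3 15/17 30/29 690/493 -15/34 1 7 W
4 120/109 40/51 8300/5559 -60/109 0 7 N
final 0 8 E

n=0: pose=(0,7,N); sL=120/109, sR=40/51; mL=8300/5559, mR=-60/109; mL+mR=5240/5559 → advance +1; mR−mL=-11360/5559 → turn -1·90°
n=1: pose=(0,8,E); sL=60/89, sR=60/97; mL=8490/8633, mR=-30/89; mL+mR=5580/8633 → advance +1; mR−mL=-11400/8633 → turn -1·90°
n=2: pose=(1,8,S); sL=24/41, sR=120/157; mL=6228/6437, mR=-12/41; mL+mR=4344/6437 → advance +1; mR−mL=-8112/6437 → turn -1·90°
n=3: pose=(1,7,W); sL=15/17, sR=30/29; mL=690/493, mR=-15/34; mL+mR=945/986 → advance +1; mR−mL=-1815/986 → turn -1·90°
n=4: pose=(0,7,N); sL=120/109, sR=40/51; mL=8300/5559, mR=-60/109; mL+mR=5240/5559 → advance +1; mR−mL=-11360/5559 → turn -1·90°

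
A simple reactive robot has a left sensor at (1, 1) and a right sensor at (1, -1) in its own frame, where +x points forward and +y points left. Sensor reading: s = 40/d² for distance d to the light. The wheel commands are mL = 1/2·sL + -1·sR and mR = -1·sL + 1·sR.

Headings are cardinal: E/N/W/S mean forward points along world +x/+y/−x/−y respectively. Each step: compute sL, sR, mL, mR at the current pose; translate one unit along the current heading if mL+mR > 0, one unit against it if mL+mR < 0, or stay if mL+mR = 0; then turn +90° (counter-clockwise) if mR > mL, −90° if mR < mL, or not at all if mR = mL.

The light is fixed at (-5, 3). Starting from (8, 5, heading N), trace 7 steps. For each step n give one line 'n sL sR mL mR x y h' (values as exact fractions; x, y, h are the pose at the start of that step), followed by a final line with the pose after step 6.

0 40/153 8/41 -404/6273 -416/6273 8 5 N
1 1/5 10/49 -51/490 1/245 8 4 E
2 8/25 40/173 -308/4325 -384/4325 7 4 N
3 4/17 4/17 -2/17 0 7 3 E
4 40/101 8/29 -228/2929 -352/2929 6 3 N
5 5/18 10/37 -175/1332 -5/666 6 2 E
6 40/81 40/121 -820/9801 -1600/9801 5 2 N
final 5 1 E

n=0: pose=(8,5,N); sL=40/153, sR=8/41; mL=-404/6273, mR=-416/6273; mL+mR=-20/153 → advance -1; mR−mL=-4/2091 → turn -1·90°
n=1: pose=(8,4,E); sL=1/5, sR=10/49; mL=-51/490, mR=1/245; mL+mR=-1/10 → advance -1; mR−mL=53/490 → turn +1·90°
n=2: pose=(7,4,N); sL=8/25, sR=40/173; mL=-308/4325, mR=-384/4325; mL+mR=-4/25 → advance -1; mR−mL=-76/4325 → turn -1·90°
n=3: pose=(7,3,E); sL=4/17, sR=4/17; mL=-2/17, mR=0; mL+mR=-2/17 → advance -1; mR−mL=2/17 → turn +1·90°
n=4: pose=(6,3,N); sL=40/101, sR=8/29; mL=-228/2929, mR=-352/2929; mL+mR=-20/101 → advance -1; mR−mL=-124/2929 → turn -1·90°
n=5: pose=(6,2,E); sL=5/18, sR=10/37; mL=-175/1332, mR=-5/666; mL+mR=-5/36 → advance -1; mR−mL=55/444 → turn +1·90°
n=6: pose=(5,2,N); sL=40/81, sR=40/121; mL=-820/9801, mR=-1600/9801; mL+mR=-20/81 → advance -1; mR−mL=-260/3267 → turn -1·90°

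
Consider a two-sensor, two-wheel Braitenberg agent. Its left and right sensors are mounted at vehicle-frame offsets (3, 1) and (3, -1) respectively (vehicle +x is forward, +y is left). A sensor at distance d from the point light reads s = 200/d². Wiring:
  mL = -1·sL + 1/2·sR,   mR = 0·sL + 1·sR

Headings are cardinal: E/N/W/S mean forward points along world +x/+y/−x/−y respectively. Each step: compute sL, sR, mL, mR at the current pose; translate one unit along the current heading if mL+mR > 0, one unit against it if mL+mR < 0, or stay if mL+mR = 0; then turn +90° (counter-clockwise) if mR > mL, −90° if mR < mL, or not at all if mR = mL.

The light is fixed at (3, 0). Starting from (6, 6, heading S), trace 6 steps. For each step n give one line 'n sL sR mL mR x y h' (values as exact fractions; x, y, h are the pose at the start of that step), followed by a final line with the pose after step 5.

n=0: pose=(6,6,S); sL=8, sR=200/13; mL=-4/13, mR=200/13; mL+mR=196/13 → advance +1; mR−mL=204/13 → turn +1·90°
n=1: pose=(6,5,E); sL=25/9, sR=50/13; mL=-100/117, mR=50/13; mL+mR=350/117 → advance +1; mR−mL=550/117 → turn +1·90°
n=2: pose=(7,5,N); sL=200/73, sR=200/89; mL=-10500/6497, mR=200/89; mL+mR=4100/6497 → advance +1; mR−mL=25100/6497 → turn +1·90°
n=3: pose=(7,6,W); sL=100/13, sR=4; mL=-74/13, mR=4; mL+mR=-22/13 → advance -1; mR−mL=126/13 → turn +1·90°
n=4: pose=(8,6,S); sL=40/9, sR=8; mL=-4/9, mR=8; mL+mR=68/9 → advance +1; mR−mL=76/9 → turn +1·90°
n=5: pose=(8,5,E); sL=2, sR=5/2; mL=-3/4, mR=5/2; mL+mR=7/4 → advance +1; mR−mL=13/4 → turn +1·90°

0 8 200/13 -4/13 200/13 6 6 S
1 25/9 50/13 -100/117 50/13 6 5 E
2 200/73 200/89 -10500/6497 200/89 7 5 N
3 100/13 4 -74/13 4 7 6 W
4 40/9 8 -4/9 8 8 6 S
5 2 5/2 -3/4 5/2 8 5 E
final 9 5 N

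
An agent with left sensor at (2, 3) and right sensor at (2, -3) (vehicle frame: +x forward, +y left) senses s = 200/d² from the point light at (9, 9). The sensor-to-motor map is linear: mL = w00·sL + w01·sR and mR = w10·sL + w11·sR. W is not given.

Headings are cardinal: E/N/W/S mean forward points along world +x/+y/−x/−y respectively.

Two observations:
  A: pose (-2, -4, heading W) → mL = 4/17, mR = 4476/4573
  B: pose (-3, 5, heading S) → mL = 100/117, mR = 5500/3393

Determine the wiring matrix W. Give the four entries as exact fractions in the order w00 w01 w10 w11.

obs A: pose=(-2,-4,W) → sL=8/17, sR=200/269, mL=4/17, mR=4476/4573
obs B: pose=(-3,5,S) → sL=200/117, sR=200/261, mL=100/117, mR=5500/3393
sensor matrix S = [[8/17, 200/269], [200/117, 200/261]]; det S = -14124800/15516189
solve [mL_A; mL_B] = S·[w00; w01] and [mR_A; mR_B] = S·[w10; w11]:
  w00 = 1/2, w01 = 0, w10 = 1/2, w11 = 1

1/2 0 1/2 1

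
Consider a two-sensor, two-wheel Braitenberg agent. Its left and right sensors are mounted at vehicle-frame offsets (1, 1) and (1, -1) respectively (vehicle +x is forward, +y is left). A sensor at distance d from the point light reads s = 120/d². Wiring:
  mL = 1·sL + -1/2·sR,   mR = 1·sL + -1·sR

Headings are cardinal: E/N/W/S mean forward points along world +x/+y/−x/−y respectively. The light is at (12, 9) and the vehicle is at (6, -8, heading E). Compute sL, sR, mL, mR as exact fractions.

left sensor world pos  = (7, -7); dL² = 281
right sensor world pos = (7, -9); dR² = 349
sL = 120/281 = 120/281
sR = 120/349 = 120/349
mL = 1·sL + -1/2·sR = 25020/98069
mR = 1·sL + -1·sR = 8160/98069

120/281 120/349 25020/98069 8160/98069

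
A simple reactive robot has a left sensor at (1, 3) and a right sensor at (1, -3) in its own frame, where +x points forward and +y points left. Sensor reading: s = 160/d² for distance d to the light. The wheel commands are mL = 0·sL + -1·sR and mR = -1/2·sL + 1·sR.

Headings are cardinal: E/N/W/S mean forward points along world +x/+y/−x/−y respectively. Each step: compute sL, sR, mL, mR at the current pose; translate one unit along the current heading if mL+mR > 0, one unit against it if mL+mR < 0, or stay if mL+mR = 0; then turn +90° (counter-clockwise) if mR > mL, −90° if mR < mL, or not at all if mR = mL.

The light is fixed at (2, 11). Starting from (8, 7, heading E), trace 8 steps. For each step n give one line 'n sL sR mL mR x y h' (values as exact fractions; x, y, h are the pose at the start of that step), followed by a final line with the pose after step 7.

n=0: pose=(8,7,E); sL=16/5, sR=80/49; mL=-80/49, mR=8/245; mL+mR=-8/5 → advance -1; mR−mL=408/245 → turn +1·90°
n=1: pose=(7,7,N); sL=160/13, sR=160/73; mL=-160/73, mR=-3760/949; mL+mR=-80/13 → advance -1; mR−mL=-1680/949 → turn -1·90°
n=2: pose=(7,6,E); sL=4, sR=8/5; mL=-8/5, mR=-2/5; mL+mR=-2 → advance -1; mR−mL=6/5 → turn +1·90°
n=3: pose=(6,6,N); sL=160/17, sR=32/13; mL=-32/13, mR=-496/221; mL+mR=-80/17 → advance -1; mR−mL=48/221 → turn +1·90°
n=4: pose=(6,5,W); sL=16/9, sR=80/9; mL=-80/9, mR=8; mL+mR=-8/9 → advance -1; mR−mL=152/9 → turn +1·90°
n=5: pose=(7,5,S); sL=160/113, sR=160/53; mL=-160/53, mR=13840/5989; mL+mR=-80/113 → advance -1; mR−mL=31920/5989 → turn +1·90°
n=6: pose=(7,6,E); sL=4, sR=8/5; mL=-8/5, mR=-2/5; mL+mR=-2 → advance -1; mR−mL=6/5 → turn +1·90°
n=7: pose=(6,6,N); sL=160/17, sR=32/13; mL=-32/13, mR=-496/221; mL+mR=-80/17 → advance -1; mR−mL=48/221 → turn +1·90°

0 16/5 80/49 -80/49 8/245 8 7 E
1 160/13 160/73 -160/73 -3760/949 7 7 N
2 4 8/5 -8/5 -2/5 7 6 E
3 160/17 32/13 -32/13 -496/221 6 6 N
4 16/9 80/9 -80/9 8 6 5 W
5 160/113 160/53 -160/53 13840/5989 7 5 S
6 4 8/5 -8/5 -2/5 7 6 E
7 160/17 32/13 -32/13 -496/221 6 6 N
final 6 5 W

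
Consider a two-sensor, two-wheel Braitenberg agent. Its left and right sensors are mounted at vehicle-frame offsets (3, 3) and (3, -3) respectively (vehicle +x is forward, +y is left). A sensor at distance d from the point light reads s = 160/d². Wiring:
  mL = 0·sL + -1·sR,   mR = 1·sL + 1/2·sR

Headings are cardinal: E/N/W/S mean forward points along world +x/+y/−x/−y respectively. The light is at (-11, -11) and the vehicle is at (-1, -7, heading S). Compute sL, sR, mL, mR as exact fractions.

left sensor world pos  = (2, -10); dL² = 170
right sensor world pos = (-4, -10); dR² = 50
sL = 160/170 = 16/17
sR = 160/50 = 16/5
mL = 0·sL + -1·sR = -16/5
mR = 1·sL + 1/2·sR = 216/85

16/17 16/5 -16/5 216/85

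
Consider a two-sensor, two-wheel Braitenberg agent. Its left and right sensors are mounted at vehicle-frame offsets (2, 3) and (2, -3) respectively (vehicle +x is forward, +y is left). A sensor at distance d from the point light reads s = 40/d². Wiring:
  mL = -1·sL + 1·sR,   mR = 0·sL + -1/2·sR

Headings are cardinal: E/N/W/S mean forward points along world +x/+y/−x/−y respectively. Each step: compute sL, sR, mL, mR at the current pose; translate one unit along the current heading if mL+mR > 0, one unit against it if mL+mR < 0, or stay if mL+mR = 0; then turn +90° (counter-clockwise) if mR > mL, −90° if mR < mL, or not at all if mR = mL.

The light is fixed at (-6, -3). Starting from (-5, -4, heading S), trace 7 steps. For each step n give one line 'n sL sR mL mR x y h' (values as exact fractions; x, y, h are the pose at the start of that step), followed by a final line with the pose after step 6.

0 8/5 40/13 96/65 -20/13 -5 -4 S
1 4 4 0 -2 -5 -3 W
2 8 40/29 -192/29 -20/29 -4 -3 N
3 5/2 10 15/2 -5 -4 -4 W
4 8 40/17 -96/17 -20/17 -5 -4 N
5 20/13 20 240/13 -10 -5 -5 W
6 40/9 40/9 0 -20/9 -6 -5 N
final -6 -6 E

n=0: pose=(-5,-4,S); sL=8/5, sR=40/13; mL=96/65, mR=-20/13; mL+mR=-4/65 → advance -1; mR−mL=-196/65 → turn -1·90°
n=1: pose=(-5,-3,W); sL=4, sR=4; mL=0, mR=-2; mL+mR=-2 → advance -1; mR−mL=-2 → turn -1·90°
n=2: pose=(-4,-3,N); sL=8, sR=40/29; mL=-192/29, mR=-20/29; mL+mR=-212/29 → advance -1; mR−mL=172/29 → turn +1·90°
n=3: pose=(-4,-4,W); sL=5/2, sR=10; mL=15/2, mR=-5; mL+mR=5/2 → advance +1; mR−mL=-25/2 → turn -1·90°
n=4: pose=(-5,-4,N); sL=8, sR=40/17; mL=-96/17, mR=-20/17; mL+mR=-116/17 → advance -1; mR−mL=76/17 → turn +1·90°
n=5: pose=(-5,-5,W); sL=20/13, sR=20; mL=240/13, mR=-10; mL+mR=110/13 → advance +1; mR−mL=-370/13 → turn -1·90°
n=6: pose=(-6,-5,N); sL=40/9, sR=40/9; mL=0, mR=-20/9; mL+mR=-20/9 → advance -1; mR−mL=-20/9 → turn -1·90°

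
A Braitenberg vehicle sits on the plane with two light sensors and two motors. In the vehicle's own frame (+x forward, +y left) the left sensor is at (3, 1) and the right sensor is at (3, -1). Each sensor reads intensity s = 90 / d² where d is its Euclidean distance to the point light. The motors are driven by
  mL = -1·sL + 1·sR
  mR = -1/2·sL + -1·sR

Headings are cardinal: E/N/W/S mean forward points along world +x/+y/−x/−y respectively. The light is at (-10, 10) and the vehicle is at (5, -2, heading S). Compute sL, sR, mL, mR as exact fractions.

90/481 90/421 5400/202501 -62235/202501

left sensor world pos  = (6, -5); dL² = 481
right sensor world pos = (4, -5); dR² = 421
sL = 90/481 = 90/481
sR = 90/421 = 90/421
mL = -1·sL + 1·sR = 5400/202501
mR = -1/2·sL + -1·sR = -62235/202501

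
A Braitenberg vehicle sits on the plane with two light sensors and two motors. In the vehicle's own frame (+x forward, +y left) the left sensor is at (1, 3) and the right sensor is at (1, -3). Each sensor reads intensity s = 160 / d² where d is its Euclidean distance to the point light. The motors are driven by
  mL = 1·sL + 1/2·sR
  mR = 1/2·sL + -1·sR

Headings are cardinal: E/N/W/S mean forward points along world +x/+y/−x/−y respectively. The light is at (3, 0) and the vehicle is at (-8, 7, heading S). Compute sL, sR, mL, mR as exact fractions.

8/5 20/29 282/145 16/145

left sensor world pos  = (-5, 6); dL² = 100
right sensor world pos = (-11, 6); dR² = 232
sL = 160/100 = 8/5
sR = 160/232 = 20/29
mL = 1·sL + 1/2·sR = 282/145
mR = 1/2·sL + -1·sR = 16/145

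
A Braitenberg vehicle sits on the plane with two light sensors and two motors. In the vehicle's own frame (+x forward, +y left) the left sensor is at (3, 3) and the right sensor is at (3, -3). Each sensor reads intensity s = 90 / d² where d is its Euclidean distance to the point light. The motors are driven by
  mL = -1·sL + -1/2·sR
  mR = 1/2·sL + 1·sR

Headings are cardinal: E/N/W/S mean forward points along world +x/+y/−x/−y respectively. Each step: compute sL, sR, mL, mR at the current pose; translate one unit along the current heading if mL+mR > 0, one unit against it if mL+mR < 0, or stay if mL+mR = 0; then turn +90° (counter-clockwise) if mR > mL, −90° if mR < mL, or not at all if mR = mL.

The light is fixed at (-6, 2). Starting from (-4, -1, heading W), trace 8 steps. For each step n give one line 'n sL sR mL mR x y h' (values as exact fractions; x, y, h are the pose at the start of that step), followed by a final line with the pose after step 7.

n=0: pose=(-4,-1,W); sL=90/37, sR=90; mL=-1755/37, mR=3375/37; mL+mR=1620/37 → advance +1; mR−mL=5130/37 → turn +1·90°
n=1: pose=(-5,-1,S); sL=45/26, sR=9/4; mL=-297/104, mR=81/26; mL+mR=27/104 → advance +1; mR−mL=621/104 → turn +1·90°
n=2: pose=(-5,-2,E); sL=90/17, sR=18/13; mL=-1323/221, mR=891/221; mL+mR=-432/221 → advance -1; mR−mL=2214/221 → turn +1·90°
n=3: pose=(-6,-2,N); sL=9, sR=9; mL=-27/2, mR=27/2; mL+mR=0 → advance +0; mR−mL=27 → turn +1·90°
n=4: pose=(-6,-2,W); sL=45/29, sR=9; mL=-351/58, mR=567/58; mL+mR=108/29 → advance +1; mR−mL=459/29 → turn +1·90°
n=5: pose=(-7,-2,S); sL=90/53, sR=18/13; mL=-1647/689, mR=1539/689; mL+mR=-108/689 → advance -1; mR−mL=3186/689 → turn +1·90°
n=6: pose=(-7,-1,E); sL=45/2, sR=9/4; mL=-189/8, mR=27/2; mL+mR=-81/8 → advance -1; mR−mL=297/8 → turn +1·90°
n=7: pose=(-8,-1,N); sL=18/5, sR=90; mL=-243/5, mR=459/5; mL+mR=216/5 → advance +1; mR−mL=702/5 → turn +1·90°

0 90/37 90 -1755/37 3375/37 -4 -1 W
1 45/26 9/4 -297/104 81/26 -5 -1 S
2 90/17 18/13 -1323/221 891/221 -5 -2 E
3 9 9 -27/2 27/2 -6 -2 N
4 45/29 9 -351/58 567/58 -6 -2 W
5 90/53 18/13 -1647/689 1539/689 -7 -2 S
6 45/2 9/4 -189/8 27/2 -7 -1 E
7 18/5 90 -243/5 459/5 -8 -1 N
final -8 0 W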